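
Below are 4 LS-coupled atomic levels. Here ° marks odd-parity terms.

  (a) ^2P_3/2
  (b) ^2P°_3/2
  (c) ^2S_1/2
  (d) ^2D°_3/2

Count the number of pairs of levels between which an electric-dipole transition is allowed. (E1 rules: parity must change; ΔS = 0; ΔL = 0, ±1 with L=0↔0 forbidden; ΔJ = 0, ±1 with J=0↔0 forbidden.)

(a)–(b): allowed.
(a)–(c): forbidden (parity).
(a)–(d): allowed.
(b)–(c): allowed.
(b)–(d): forbidden (parity).
(c)–(d): forbidden (ΔL).
Allowed pairs: 3 of 6.

3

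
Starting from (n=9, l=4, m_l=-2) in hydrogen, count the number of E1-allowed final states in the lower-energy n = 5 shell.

E1 requires Δl = ±1, so l_f ∈ {3, 5}; with 0 ≤ l_f ≤ n_f−1 = 4, the allowed l_f values are {3}.
For l_f = 3: m_f ∈ {m_i−1, m_i, m_i+1} ∩ [−3, 3] = {-3, -2, -1} → 3 states.
Total: 3.

3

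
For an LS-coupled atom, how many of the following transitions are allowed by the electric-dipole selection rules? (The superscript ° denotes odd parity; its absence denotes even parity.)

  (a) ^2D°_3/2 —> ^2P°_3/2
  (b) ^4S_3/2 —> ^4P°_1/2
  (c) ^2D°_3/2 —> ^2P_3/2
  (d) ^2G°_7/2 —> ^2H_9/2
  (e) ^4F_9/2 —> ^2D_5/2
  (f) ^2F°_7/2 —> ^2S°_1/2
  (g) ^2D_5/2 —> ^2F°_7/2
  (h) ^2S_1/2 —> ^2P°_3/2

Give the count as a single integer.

5

(a) forbidden (parity fails)
(b) allowed
(c) allowed
(d) allowed
(e) forbidden (parity, ΔS, ΔJ fail)
(f) forbidden (parity, ΔL, ΔJ fail)
(g) allowed
(h) allowed
Total allowed: 5 of 8.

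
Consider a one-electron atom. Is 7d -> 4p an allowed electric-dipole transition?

allowed

Δl = 1 − 2 = -1; the E1 rule Δl = ±1 is passes.
All E1 selection rules are satisfied.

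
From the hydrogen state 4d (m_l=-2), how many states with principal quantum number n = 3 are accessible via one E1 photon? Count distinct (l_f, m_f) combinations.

1

E1 requires Δl = ±1, so l_f ∈ {1, 3}; with 0 ≤ l_f ≤ n_f−1 = 2, the allowed l_f values are {1}.
For l_f = 1: m_f ∈ {m_i−1, m_i, m_i+1} ∩ [−1, 1] = {-1} → 1 state.
Total: 1.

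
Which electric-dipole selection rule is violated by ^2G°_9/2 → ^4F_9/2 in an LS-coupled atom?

Reading off the term symbols: S 1/2→3/2, L 4→3, J 9/2→9/2, parity odd→even.
Parity must change: odd → even — passes.
ΔS = 0: S: 1/2 → 3/2 — fails.
ΔL = 0, ±1 (not L=0↔0): L: 4 → 3, ΔL = -1 — passes.
ΔJ = 0, ±1 (not J=0↔0): J: 9/2 → 9/2, ΔJ = +0 — passes.

the ΔS = 0 rule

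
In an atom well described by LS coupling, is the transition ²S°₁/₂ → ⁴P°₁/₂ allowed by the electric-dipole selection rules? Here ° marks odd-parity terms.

forbidden

Parity must change: odd → odd — violated.
ΔS = 0: S: 1/2 → 3/2 — violated.
ΔL = 0, ±1 (not L=0↔0): L: 0 → 1, ΔL = +1 — satisfied.
ΔJ = 0, ±1 (not J=0↔0): J: 1/2 → 1/2, ΔJ = +0 — satisfied.
Rule(s) violated: parity, ΔS.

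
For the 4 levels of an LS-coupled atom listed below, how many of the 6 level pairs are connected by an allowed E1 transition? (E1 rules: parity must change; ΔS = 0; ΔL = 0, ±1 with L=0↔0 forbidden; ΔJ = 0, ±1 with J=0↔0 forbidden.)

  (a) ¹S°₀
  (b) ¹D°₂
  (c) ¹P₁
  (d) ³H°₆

(a)–(b): forbidden (parity, ΔL, ΔJ).
(a)–(c): allowed.
(a)–(d): forbidden (parity, ΔS, ΔL, ΔJ).
(b)–(c): allowed.
(b)–(d): forbidden (parity, ΔS, ΔL, ΔJ).
(c)–(d): forbidden (ΔS, ΔL, ΔJ).
Allowed pairs: 2 of 6.

2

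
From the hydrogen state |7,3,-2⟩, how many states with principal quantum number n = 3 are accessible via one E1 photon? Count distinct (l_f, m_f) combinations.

2

E1 requires Δl = ±1, so l_f ∈ {2, 4}; with 0 ≤ l_f ≤ n_f−1 = 2, the allowed l_f values are {2}.
For l_f = 2: m_f ∈ {m_i−1, m_i, m_i+1} ∩ [−2, 2] = {-2, -1} → 2 states.
Total: 2.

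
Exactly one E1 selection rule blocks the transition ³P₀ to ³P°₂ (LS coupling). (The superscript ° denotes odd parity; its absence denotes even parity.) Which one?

the ΔJ = 0, ±1 rule

Reading off the term symbols: S 1→1, L 1→1, J 0→2, parity even→odd.
Parity must change: even → odd — satisfied.
ΔJ = 0, ±1 (not J=0↔0): J: 0 → 2, ΔJ = +2 — violated.
ΔL = 0, ±1 (not L=0↔0): L: 1 → 1, ΔL = +0 — satisfied.
ΔS = 0: S: 1 → 1 — satisfied.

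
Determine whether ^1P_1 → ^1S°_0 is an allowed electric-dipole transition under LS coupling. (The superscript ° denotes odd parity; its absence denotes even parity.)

allowed

Parity must change: even → odd — passes.
ΔS = 0: S: 0 → 0 — passes.
ΔL = 0, ±1 (not L=0↔0): L: 1 → 0, ΔL = -1 — passes.
ΔJ = 0, ±1 (not J=0↔0): J: 1 → 0, ΔJ = -1 — passes.
All four E1 rules are satisfied.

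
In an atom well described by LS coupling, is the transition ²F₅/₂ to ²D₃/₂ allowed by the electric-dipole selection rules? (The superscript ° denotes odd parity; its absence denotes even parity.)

Parity must change: even → even — fails.
ΔS = 0: S: 1/2 → 1/2 — passes.
ΔL = 0, ±1 (not L=0↔0): L: 3 → 2, ΔL = -1 — passes.
ΔJ = 0, ±1 (not J=0↔0): J: 5/2 → 3/2, ΔJ = -1 — passes.
Rule(s) violated: parity.

forbidden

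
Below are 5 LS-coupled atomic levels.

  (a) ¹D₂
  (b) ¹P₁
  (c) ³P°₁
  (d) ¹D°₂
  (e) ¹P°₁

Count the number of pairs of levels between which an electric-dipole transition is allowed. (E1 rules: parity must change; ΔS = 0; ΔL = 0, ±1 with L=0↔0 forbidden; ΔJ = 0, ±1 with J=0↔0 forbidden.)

4

(a)–(b): forbidden (parity).
(a)–(c): forbidden (ΔS).
(a)–(d): allowed.
(a)–(e): allowed.
(b)–(c): forbidden (ΔS).
(b)–(d): allowed.
(b)–(e): allowed.
(c)–(d): forbidden (parity, ΔS).
(c)–(e): forbidden (parity, ΔS).
(d)–(e): forbidden (parity).
Allowed pairs: 4 of 10.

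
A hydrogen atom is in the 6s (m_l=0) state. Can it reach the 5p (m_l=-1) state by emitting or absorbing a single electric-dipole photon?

allowed

l: 0 → 1 (Δl = +1). Δl = ±1 passes.
m_l: 0 → -1 (Δm_l = -1). |Δm_l| ≤ 1 passes.
All E1 selection rules are satisfied.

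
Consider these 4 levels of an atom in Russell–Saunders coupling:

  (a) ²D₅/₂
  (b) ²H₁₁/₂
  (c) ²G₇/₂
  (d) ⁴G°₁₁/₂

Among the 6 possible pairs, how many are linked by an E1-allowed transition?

0

(a)–(b): forbidden (parity, ΔL, ΔJ).
(a)–(c): forbidden (parity, ΔL).
(a)–(d): forbidden (ΔS, ΔL, ΔJ).
(b)–(c): forbidden (parity, ΔJ).
(b)–(d): forbidden (ΔS).
(c)–(d): forbidden (ΔS, ΔJ).
Allowed pairs: 0 of 6.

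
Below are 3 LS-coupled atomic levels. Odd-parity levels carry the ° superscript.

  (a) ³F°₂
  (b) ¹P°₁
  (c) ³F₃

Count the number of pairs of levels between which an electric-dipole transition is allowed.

1

(a)–(b): forbidden (parity, ΔS, ΔL).
(a)–(c): allowed.
(b)–(c): forbidden (ΔS, ΔL, ΔJ).
Allowed pairs: 1 of 3.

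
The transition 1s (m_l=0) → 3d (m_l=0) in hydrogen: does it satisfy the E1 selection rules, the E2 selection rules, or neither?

Δl = 2 − 0 = +2; l_i + l_f = 2.
Δm_l = +0.
E1 (Δl = ±1, |Δm_l| ≤ 1): not satisfied.
E2 (Δl = 0,±2, l_i+l_f ≥ 2, |Δm_l| ≤ 2): satisfied.

E2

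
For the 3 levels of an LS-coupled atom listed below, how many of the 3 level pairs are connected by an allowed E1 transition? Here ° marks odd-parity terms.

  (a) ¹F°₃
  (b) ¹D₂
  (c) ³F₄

1

(a)–(b): allowed.
(a)–(c): forbidden (ΔS).
(b)–(c): forbidden (parity, ΔS, ΔJ).
Allowed pairs: 1 of 3.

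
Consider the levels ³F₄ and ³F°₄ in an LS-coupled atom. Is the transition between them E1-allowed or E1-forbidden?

allowed

Parity must change: even → odd — ok.
ΔL = 0, ±1 (not L=0↔0): L: 3 → 3, ΔL = +0 — ok.
ΔS = 0: S: 1 → 1 — ok.
ΔJ = 0, ±1 (not J=0↔0): J: 4 → 4, ΔJ = +0 — ok.
All four E1 rules are satisfied.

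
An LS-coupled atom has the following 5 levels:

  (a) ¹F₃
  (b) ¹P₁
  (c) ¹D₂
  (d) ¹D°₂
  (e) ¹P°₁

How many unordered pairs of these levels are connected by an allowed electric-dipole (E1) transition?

5

(a)–(b): forbidden (parity, ΔL, ΔJ).
(a)–(c): forbidden (parity).
(a)–(d): allowed.
(a)–(e): forbidden (ΔL, ΔJ).
(b)–(c): forbidden (parity).
(b)–(d): allowed.
(b)–(e): allowed.
(c)–(d): allowed.
(c)–(e): allowed.
(d)–(e): forbidden (parity).
Allowed pairs: 5 of 10.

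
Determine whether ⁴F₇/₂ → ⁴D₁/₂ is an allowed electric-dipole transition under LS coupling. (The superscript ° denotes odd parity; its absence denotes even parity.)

Initial level: S=3/2, L=3, J=7/2, parity even. Final level: S=3/2, L=2, J=1/2, parity even.
Parity must change: even → even — fails.
ΔS = 0: S: 3/2 → 3/2 — ok.
ΔL = 0, ±1 (not L=0↔0): L: 3 → 2, ΔL = -1 — ok.
ΔJ = 0, ±1 (not J=0↔0): J: 7/2 → 1/2, ΔJ = -3 — fails.
Rule(s) violated: parity, ΔJ.

forbidden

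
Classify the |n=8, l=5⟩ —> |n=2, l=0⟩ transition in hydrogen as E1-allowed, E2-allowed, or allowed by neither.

Δl = 0 − 5 = -5; l_i + l_f = 5.
E1 (Δl = ±1): not satisfied.
E2 (Δl = 0,±2, l_i+l_f ≥ 2): not satisfied.

neither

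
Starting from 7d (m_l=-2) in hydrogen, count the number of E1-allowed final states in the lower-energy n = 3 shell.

1

E1 requires Δl = ±1, so l_f ∈ {1, 3}; with 0 ≤ l_f ≤ n_f−1 = 2, the allowed l_f values are {1}.
For l_f = 1: m_f ∈ {m_i−1, m_i, m_i+1} ∩ [−1, 1] = {-1} → 1 state.
Total: 1.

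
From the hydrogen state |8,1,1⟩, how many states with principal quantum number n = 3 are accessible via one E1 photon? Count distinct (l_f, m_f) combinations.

4

E1 requires Δl = ±1, so l_f ∈ {0, 2}; with 0 ≤ l_f ≤ n_f−1 = 2, the allowed l_f values are {0, 2}.
For l_f = 0: m_f ∈ {m_i−1, m_i, m_i+1} ∩ [−0, 0] = {0} → 1 state.
For l_f = 2: m_f ∈ {m_i−1, m_i, m_i+1} ∩ [−2, 2] = {0, 1, 2} → 3 states.
Total: 4.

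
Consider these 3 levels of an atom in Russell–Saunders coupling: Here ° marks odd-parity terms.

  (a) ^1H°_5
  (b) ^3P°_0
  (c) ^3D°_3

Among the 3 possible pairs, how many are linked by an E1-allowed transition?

(a)–(b): forbidden (parity, ΔS, ΔL, ΔJ).
(a)–(c): forbidden (parity, ΔS, ΔL, ΔJ).
(b)–(c): forbidden (parity, ΔJ).
Allowed pairs: 0 of 3.

0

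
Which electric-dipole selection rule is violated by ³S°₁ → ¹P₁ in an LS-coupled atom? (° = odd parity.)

the ΔS = 0 rule

ΔL = 0, ±1 (not L=0↔0): L: 0 → 1, ΔL = +1 — passes.
Parity must change: odd → even — passes.
ΔJ = 0, ±1 (not J=0↔0): J: 1 → 1, ΔJ = +0 — passes.
ΔS = 0: S: 1 → 0 — fails.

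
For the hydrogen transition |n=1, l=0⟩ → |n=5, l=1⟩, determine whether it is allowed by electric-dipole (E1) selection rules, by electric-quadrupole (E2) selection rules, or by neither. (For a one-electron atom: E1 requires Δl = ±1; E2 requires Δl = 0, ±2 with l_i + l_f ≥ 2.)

E1

Δl = 1 − 0 = +1; l_i + l_f = 1.
E1 (Δl = ±1): satisfied.
E2 (Δl = 0,±2, l_i+l_f ≥ 2): not satisfied.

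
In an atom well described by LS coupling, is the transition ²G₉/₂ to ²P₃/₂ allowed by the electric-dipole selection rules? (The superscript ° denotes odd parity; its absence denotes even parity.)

forbidden

Initial level: S=1/2, L=4, J=9/2, parity even. Final level: S=1/2, L=1, J=3/2, parity even.
Parity must change: even → even — fails.
ΔS = 0: S: 1/2 → 1/2 — passes.
ΔL = 0, ±1 (not L=0↔0): L: 4 → 1, ΔL = -3 — fails.
ΔJ = 0, ±1 (not J=0↔0): J: 9/2 → 3/2, ΔJ = -3 — fails.
Rule(s) violated: parity, ΔL, ΔJ.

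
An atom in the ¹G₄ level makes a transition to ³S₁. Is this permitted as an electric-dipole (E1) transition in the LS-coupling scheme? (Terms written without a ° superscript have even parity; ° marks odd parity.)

Parity must change: even → even — ✗.
ΔS = 0: S: 0 → 1 — ✗.
ΔL = 0, ±1 (not L=0↔0): L: 4 → 0, ΔL = -4 — ✗.
ΔJ = 0, ±1 (not J=0↔0): J: 4 → 1, ΔJ = -3 — ✗.
Rule(s) violated: parity, ΔS, ΔL, ΔJ.

forbidden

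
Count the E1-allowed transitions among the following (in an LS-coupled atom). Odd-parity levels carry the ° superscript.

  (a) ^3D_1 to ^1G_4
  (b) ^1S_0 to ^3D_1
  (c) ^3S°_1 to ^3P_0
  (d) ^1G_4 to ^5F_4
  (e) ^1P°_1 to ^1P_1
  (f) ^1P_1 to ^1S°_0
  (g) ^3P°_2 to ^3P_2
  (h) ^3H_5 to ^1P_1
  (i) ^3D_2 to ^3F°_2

(a) forbidden (parity, ΔS, ΔL, ΔJ fail)
(b) forbidden (parity, ΔS, ΔL fail)
(c) allowed
(d) forbidden (parity, ΔS fail)
(e) allowed
(f) allowed
(g) allowed
(h) forbidden (parity, ΔS, ΔL, ΔJ fail)
(i) allowed
Total allowed: 5 of 9.

5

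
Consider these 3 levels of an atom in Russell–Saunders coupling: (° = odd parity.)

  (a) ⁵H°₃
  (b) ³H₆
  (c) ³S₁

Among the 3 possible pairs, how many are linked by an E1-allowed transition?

0

(a)–(b): forbidden (ΔS, ΔJ).
(a)–(c): forbidden (ΔS, ΔL, ΔJ).
(b)–(c): forbidden (parity, ΔL, ΔJ).
Allowed pairs: 0 of 3.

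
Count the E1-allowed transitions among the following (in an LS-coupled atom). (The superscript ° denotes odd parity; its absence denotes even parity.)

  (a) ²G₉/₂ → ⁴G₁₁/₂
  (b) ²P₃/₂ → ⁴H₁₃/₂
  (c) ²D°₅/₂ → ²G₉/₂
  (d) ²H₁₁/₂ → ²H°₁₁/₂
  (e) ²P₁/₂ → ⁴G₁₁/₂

1

(a) forbidden (parity, ΔS fail)
(b) forbidden (parity, ΔS, ΔL, ΔJ fail)
(c) forbidden (ΔL, ΔJ fail)
(d) allowed
(e) forbidden (parity, ΔS, ΔL, ΔJ fail)
Total allowed: 1 of 5.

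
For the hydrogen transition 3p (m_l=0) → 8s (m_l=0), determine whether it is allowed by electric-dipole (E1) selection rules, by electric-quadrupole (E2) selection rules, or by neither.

E1

Δl = 0 − 1 = -1; l_i + l_f = 1.
Δm_l = +0.
E1 (Δl = ±1, |Δm_l| ≤ 1): satisfied.
E2 (Δl = 0,±2, l_i+l_f ≥ 2, |Δm_l| ≤ 2): not satisfied.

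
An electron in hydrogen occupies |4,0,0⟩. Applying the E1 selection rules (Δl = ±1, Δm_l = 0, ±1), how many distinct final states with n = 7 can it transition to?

E1 requires Δl = ±1, so l_f ∈ {-1, 1}; with 0 ≤ l_f ≤ n_f−1 = 6, the allowed l_f values are {1}.
For l_f = 1: m_f ∈ {m_i−1, m_i, m_i+1} ∩ [−1, 1] = {-1, 0, 1} → 3 states.
Total: 3.

3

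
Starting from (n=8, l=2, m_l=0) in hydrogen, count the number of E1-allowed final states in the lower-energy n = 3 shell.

3

E1 requires Δl = ±1, so l_f ∈ {1, 3}; with 0 ≤ l_f ≤ n_f−1 = 2, the allowed l_f values are {1}.
For l_f = 1: m_f ∈ {m_i−1, m_i, m_i+1} ∩ [−1, 1] = {-1, 0, 1} → 3 states.
Total: 3.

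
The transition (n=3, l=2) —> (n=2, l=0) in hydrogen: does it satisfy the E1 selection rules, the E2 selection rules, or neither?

Δl = 0 − 2 = -2; l_i + l_f = 2.
E1 (Δl = ±1): not satisfied.
E2 (Δl = 0,±2, l_i+l_f ≥ 2): satisfied.

E2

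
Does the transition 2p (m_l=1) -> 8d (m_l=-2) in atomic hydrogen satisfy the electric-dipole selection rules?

l: 1 → 2 (Δl = +1). Δl = ±1 satisfied.
m_l: 1 → -2 (Δm_l = -3). |Δm_l| ≤ 1 violated.
The transition is electric-dipole forbidden.

forbidden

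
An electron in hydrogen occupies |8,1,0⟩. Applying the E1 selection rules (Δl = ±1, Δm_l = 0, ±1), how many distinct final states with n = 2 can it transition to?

1

E1 requires Δl = ±1, so l_f ∈ {0, 2}; with 0 ≤ l_f ≤ n_f−1 = 1, the allowed l_f values are {0}.
For l_f = 0: m_f ∈ {m_i−1, m_i, m_i+1} ∩ [−0, 0] = {0} → 1 state.
Total: 1.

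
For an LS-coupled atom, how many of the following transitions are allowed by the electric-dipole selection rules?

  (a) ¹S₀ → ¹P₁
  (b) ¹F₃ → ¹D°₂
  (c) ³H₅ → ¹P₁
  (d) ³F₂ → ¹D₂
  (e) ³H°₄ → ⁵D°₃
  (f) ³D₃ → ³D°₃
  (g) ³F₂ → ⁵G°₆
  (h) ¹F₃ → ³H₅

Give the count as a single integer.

2

(a) forbidden (parity fails)
(b) allowed
(c) forbidden (parity, ΔS, ΔL, ΔJ fail)
(d) forbidden (parity, ΔS fail)
(e) forbidden (parity, ΔS, ΔL fail)
(f) allowed
(g) forbidden (ΔS, ΔJ fail)
(h) forbidden (parity, ΔS, ΔL, ΔJ fail)
Total allowed: 2 of 8.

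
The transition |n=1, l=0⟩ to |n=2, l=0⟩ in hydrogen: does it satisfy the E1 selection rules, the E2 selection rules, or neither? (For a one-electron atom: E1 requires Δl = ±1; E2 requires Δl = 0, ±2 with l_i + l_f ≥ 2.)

Δl = 0 − 0 = +0; l_i + l_f = 0.
E1 (Δl = ±1): not satisfied.
E2 (Δl = 0,±2, l_i+l_f ≥ 2): not satisfied.

neither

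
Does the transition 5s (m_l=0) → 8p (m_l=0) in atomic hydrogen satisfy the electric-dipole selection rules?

Initial l = 0, final l = 1, so Δl = +1. E1 requires Δl = ±1: satisfied.
m_l: 0 → 0 (Δm_l = +0). |Δm_l| ≤ 1 satisfied.
All E1 selection rules are satisfied.

allowed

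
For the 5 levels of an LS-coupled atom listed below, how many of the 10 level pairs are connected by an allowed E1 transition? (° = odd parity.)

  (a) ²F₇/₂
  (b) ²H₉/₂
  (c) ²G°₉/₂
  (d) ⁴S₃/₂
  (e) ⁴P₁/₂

2

(a)–(b): forbidden (parity, ΔL).
(a)–(c): allowed.
(a)–(d): forbidden (parity, ΔS, ΔL, ΔJ).
(a)–(e): forbidden (parity, ΔS, ΔL, ΔJ).
(b)–(c): allowed.
(b)–(d): forbidden (parity, ΔS, ΔL, ΔJ).
(b)–(e): forbidden (parity, ΔS, ΔL, ΔJ).
(c)–(d): forbidden (ΔS, ΔL, ΔJ).
(c)–(e): forbidden (ΔS, ΔL, ΔJ).
(d)–(e): forbidden (parity).
Allowed pairs: 2 of 10.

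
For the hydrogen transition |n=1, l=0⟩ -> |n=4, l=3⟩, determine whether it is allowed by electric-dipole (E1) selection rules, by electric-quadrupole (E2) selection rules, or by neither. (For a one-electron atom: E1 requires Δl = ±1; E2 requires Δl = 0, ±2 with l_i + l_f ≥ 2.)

Δl = 3 − 0 = +3; l_i + l_f = 3.
E1 (Δl = ±1): not satisfied.
E2 (Δl = 0,±2, l_i+l_f ≥ 2): not satisfied.

neither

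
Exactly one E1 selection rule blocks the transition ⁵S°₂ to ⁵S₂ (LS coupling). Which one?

ΔL = 0, ±1 (not L=0↔0): L: 0 → 0, ΔL = +0 — ✗.
ΔJ = 0, ±1 (not J=0↔0): J: 2 → 2, ΔJ = +0 — ✓.
Parity must change: odd → even — ✓.
ΔS = 0: S: 2 → 2 — ✓.

the L=0 ↔ L=0 exclusion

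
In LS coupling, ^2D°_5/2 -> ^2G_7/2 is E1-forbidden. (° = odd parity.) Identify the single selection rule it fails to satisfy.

the ΔL = 0, ±1 rule

ΔS = 0: S: 1/2 → 1/2 — ok.
ΔL = 0, ±1 (not L=0↔0): L: 2 → 4, ΔL = +2 — fails.
ΔJ = 0, ±1 (not J=0↔0): J: 5/2 → 7/2, ΔJ = +1 — ok.
Parity must change: odd → even — ok.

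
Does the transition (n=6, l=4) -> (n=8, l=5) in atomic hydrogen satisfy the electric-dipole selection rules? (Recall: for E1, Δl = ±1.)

allowed

Δl = 5 − 4 = +1; the E1 rule Δl = ±1 is passes.
All E1 selection rules are satisfied.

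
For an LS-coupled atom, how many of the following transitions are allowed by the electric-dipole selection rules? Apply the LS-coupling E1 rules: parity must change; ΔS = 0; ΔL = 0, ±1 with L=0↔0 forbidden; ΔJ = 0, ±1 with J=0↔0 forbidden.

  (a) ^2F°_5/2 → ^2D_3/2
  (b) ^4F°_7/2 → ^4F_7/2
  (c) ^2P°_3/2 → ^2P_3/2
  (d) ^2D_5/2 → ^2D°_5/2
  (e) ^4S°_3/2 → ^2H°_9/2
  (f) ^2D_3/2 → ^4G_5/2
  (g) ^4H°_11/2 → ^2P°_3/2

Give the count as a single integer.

(a) allowed
(b) allowed
(c) allowed
(d) allowed
(e) forbidden (parity, ΔS, ΔL, ΔJ fail)
(f) forbidden (parity, ΔS, ΔL fail)
(g) forbidden (parity, ΔS, ΔL, ΔJ fail)
Total allowed: 4 of 7.

4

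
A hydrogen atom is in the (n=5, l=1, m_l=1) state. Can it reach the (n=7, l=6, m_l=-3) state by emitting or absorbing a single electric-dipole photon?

forbidden

l: 1 → 6 (Δl = +5). Δl = ±1 violated.
Δm_l = -3 − (1) = -4. E1 requires Δm_l = 0, ±1: violated.
The transition is electric-dipole forbidden.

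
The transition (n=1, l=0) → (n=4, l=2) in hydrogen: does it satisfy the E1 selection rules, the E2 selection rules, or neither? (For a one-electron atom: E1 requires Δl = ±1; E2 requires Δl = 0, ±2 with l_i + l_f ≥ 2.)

E2

Δl = 2 − 0 = +2; l_i + l_f = 2.
E1 (Δl = ±1): not satisfied.
E2 (Δl = 0,±2, l_i+l_f ≥ 2): satisfied.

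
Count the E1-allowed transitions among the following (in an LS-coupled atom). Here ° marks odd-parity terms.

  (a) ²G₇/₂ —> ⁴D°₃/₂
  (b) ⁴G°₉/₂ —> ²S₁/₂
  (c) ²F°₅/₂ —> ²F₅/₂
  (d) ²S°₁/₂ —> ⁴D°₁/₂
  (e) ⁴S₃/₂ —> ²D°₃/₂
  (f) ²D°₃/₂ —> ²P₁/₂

2

(a) forbidden (ΔS, ΔL, ΔJ fail)
(b) forbidden (ΔS, ΔL, ΔJ fail)
(c) allowed
(d) forbidden (parity, ΔS, ΔL fail)
(e) forbidden (ΔS, ΔL fail)
(f) allowed
Total allowed: 2 of 6.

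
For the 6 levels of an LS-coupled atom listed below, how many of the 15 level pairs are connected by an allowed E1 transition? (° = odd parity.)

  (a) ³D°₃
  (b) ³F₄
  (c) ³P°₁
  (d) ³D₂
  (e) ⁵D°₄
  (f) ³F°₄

(a)–(b): allowed.
(a)–(c): forbidden (parity, ΔJ).
(a)–(d): allowed.
(a)–(e): forbidden (parity, ΔS).
(a)–(f): forbidden (parity).
(b)–(c): forbidden (ΔL, ΔJ).
(b)–(d): forbidden (parity, ΔJ).
(b)–(e): forbidden (ΔS).
(b)–(f): allowed.
(c)–(d): allowed.
(c)–(e): forbidden (parity, ΔS, ΔJ).
(c)–(f): forbidden (parity, ΔL, ΔJ).
(d)–(e): forbidden (ΔS, ΔJ).
(d)–(f): forbidden (ΔJ).
(e)–(f): forbidden (parity, ΔS).
Allowed pairs: 4 of 15.

4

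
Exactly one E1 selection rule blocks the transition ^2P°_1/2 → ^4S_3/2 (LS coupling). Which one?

Initial level: S=1/2, L=1, J=1/2, parity odd. Final level: S=3/2, L=0, J=3/2, parity even.
Parity must change: odd → even — satisfied.
ΔS = 0: S: 1/2 → 3/2 — violated.
ΔL = 0, ±1 (not L=0↔0): L: 1 → 0, ΔL = -1 — satisfied.
ΔJ = 0, ±1 (not J=0↔0): J: 1/2 → 3/2, ΔJ = +1 — satisfied.

the ΔS = 0 rule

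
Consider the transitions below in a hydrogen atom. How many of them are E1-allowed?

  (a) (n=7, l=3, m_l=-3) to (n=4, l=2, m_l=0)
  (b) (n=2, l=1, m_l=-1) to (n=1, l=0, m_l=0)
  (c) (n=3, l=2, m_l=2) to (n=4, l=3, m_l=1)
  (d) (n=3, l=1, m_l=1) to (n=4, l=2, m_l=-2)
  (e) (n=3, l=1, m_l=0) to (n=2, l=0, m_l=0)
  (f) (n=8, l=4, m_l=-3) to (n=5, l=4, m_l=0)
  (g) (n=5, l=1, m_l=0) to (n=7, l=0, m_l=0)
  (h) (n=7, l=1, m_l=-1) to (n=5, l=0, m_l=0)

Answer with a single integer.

(a) forbidden — Δm_l = +3 (E1 requires Δm_l = 0, ±1)
(b) allowed
(c) allowed
(d) forbidden — Δm_l = -3 (E1 requires Δm_l = 0, ±1)
(e) allowed
(f) forbidden — Δl = +0 (E1 requires Δl = ±1); Δm_l = +3 (E1 requires Δm_l = 0, ±1)
(g) allowed
(h) allowed
Total allowed: 5 of 8.

5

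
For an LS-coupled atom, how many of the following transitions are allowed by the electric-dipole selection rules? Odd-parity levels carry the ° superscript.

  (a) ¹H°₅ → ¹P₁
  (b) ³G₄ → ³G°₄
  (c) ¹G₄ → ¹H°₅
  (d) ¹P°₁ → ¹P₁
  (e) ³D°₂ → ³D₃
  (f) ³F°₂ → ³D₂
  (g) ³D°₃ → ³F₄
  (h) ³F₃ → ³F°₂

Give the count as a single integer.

(a) forbidden (ΔL, ΔJ fail)
(b) allowed
(c) allowed
(d) allowed
(e) allowed
(f) allowed
(g) allowed
(h) allowed
Total allowed: 7 of 8.

7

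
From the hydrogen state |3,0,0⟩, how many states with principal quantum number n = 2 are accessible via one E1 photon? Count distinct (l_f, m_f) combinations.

E1 requires Δl = ±1, so l_f ∈ {-1, 1}; with 0 ≤ l_f ≤ n_f−1 = 1, the allowed l_f values are {1}.
For l_f = 1: m_f ∈ {m_i−1, m_i, m_i+1} ∩ [−1, 1] = {-1, 0, 1} → 3 states.
Total: 3.

3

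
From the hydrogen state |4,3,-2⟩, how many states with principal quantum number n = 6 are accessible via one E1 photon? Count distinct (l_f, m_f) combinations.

E1 requires Δl = ±1, so l_f ∈ {2, 4}; with 0 ≤ l_f ≤ n_f−1 = 5, the allowed l_f values are {2, 4}.
For l_f = 2: m_f ∈ {m_i−1, m_i, m_i+1} ∩ [−2, 2] = {-2, -1} → 2 states.
For l_f = 4: m_f ∈ {m_i−1, m_i, m_i+1} ∩ [−4, 4] = {-3, -2, -1} → 3 states.
Total: 5.

5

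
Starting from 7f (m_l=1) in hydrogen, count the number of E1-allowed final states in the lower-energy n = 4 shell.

E1 requires Δl = ±1, so l_f ∈ {2, 4}; with 0 ≤ l_f ≤ n_f−1 = 3, the allowed l_f values are {2}.
For l_f = 2: m_f ∈ {m_i−1, m_i, m_i+1} ∩ [−2, 2] = {0, 1, 2} → 3 states.
Total: 3.

3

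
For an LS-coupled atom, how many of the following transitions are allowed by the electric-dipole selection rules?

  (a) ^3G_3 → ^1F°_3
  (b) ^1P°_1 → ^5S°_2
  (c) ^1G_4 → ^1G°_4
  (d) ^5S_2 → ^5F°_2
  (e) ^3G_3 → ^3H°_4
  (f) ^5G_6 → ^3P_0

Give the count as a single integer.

2

(a) forbidden (ΔS fails)
(b) forbidden (parity, ΔS fail)
(c) allowed
(d) forbidden (ΔL fails)
(e) allowed
(f) forbidden (parity, ΔS, ΔL, ΔJ fail)
Total allowed: 2 of 6.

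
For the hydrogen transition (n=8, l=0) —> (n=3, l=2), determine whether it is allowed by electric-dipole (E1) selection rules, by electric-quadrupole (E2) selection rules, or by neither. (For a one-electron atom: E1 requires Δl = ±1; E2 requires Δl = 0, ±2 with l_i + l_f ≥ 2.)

Δl = 2 − 0 = +2; l_i + l_f = 2.
E1 (Δl = ±1): not satisfied.
E2 (Δl = 0,±2, l_i+l_f ≥ 2): satisfied.

E2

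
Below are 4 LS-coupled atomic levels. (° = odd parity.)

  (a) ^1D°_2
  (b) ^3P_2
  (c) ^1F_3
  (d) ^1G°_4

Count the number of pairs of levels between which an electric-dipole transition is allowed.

2

(a)–(b): forbidden (ΔS).
(a)–(c): allowed.
(a)–(d): forbidden (parity, ΔL, ΔJ).
(b)–(c): forbidden (parity, ΔS, ΔL).
(b)–(d): forbidden (ΔS, ΔL, ΔJ).
(c)–(d): allowed.
Allowed pairs: 2 of 6.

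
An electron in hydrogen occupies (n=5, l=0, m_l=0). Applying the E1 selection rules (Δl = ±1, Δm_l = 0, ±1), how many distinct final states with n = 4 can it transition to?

E1 requires Δl = ±1, so l_f ∈ {-1, 1}; with 0 ≤ l_f ≤ n_f−1 = 3, the allowed l_f values are {1}.
For l_f = 1: m_f ∈ {m_i−1, m_i, m_i+1} ∩ [−1, 1] = {-1, 0, 1} → 3 states.
Total: 3.

3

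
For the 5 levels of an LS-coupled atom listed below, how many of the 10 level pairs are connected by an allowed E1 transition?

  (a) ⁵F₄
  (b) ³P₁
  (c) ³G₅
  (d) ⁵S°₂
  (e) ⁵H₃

0

(a)–(b): forbidden (parity, ΔS, ΔL, ΔJ).
(a)–(c): forbidden (parity, ΔS).
(a)–(d): forbidden (ΔL, ΔJ).
(a)–(e): forbidden (parity, ΔL).
(b)–(c): forbidden (parity, ΔL, ΔJ).
(b)–(d): forbidden (ΔS).
(b)–(e): forbidden (parity, ΔS, ΔL, ΔJ).
(c)–(d): forbidden (ΔS, ΔL, ΔJ).
(c)–(e): forbidden (parity, ΔS, ΔJ).
(d)–(e): forbidden (ΔL).
Allowed pairs: 0 of 10.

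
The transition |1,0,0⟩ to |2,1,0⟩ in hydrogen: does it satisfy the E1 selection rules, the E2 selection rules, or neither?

E1

Δl = 1 − 0 = +1; l_i + l_f = 1.
Δm_l = +0.
E1 (Δl = ±1, |Δm_l| ≤ 1): satisfied.
E2 (Δl = 0,±2, l_i+l_f ≥ 2, |Δm_l| ≤ 2): not satisfied.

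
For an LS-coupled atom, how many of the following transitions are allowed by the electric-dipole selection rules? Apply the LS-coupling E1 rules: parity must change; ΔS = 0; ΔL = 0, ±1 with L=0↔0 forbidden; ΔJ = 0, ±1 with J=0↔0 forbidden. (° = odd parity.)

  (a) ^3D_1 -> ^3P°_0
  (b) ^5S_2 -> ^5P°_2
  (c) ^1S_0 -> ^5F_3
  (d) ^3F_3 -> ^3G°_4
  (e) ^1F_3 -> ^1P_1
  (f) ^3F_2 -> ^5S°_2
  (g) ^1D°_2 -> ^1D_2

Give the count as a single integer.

(a) allowed
(b) allowed
(c) forbidden (parity, ΔS, ΔL, ΔJ fail)
(d) allowed
(e) forbidden (parity, ΔL, ΔJ fail)
(f) forbidden (ΔS, ΔL fail)
(g) allowed
Total allowed: 4 of 7.

4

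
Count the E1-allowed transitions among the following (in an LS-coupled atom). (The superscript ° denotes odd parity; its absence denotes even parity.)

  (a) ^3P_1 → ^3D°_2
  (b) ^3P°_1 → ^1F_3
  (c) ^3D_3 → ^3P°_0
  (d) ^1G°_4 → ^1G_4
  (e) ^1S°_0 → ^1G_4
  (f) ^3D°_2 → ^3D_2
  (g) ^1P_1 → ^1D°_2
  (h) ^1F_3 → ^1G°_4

(a) allowed
(b) forbidden (ΔS, ΔL, ΔJ fail)
(c) forbidden (ΔJ fails)
(d) allowed
(e) forbidden (ΔL, ΔJ fail)
(f) allowed
(g) allowed
(h) allowed
Total allowed: 5 of 8.

5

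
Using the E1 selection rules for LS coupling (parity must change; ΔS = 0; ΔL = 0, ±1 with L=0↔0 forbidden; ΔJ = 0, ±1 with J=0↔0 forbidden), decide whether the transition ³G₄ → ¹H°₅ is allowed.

forbidden

Reading off the term symbols: S 1→0, L 4→5, J 4→5, parity even→odd.
Parity must change: even → odd — ok.
ΔS = 0: S: 1 → 0 — fails.
ΔL = 0, ±1 (not L=0↔0): L: 4 → 5, ΔL = +1 — ok.
ΔJ = 0, ±1 (not J=0↔0): J: 4 → 5, ΔJ = +1 — ok.
Rule(s) violated: ΔS.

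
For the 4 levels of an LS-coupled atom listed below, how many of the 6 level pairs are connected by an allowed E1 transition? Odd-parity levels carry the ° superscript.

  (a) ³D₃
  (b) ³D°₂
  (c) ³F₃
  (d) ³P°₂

3

(a)–(b): allowed.
(a)–(c): forbidden (parity).
(a)–(d): allowed.
(b)–(c): allowed.
(b)–(d): forbidden (parity).
(c)–(d): forbidden (ΔL).
Allowed pairs: 3 of 6.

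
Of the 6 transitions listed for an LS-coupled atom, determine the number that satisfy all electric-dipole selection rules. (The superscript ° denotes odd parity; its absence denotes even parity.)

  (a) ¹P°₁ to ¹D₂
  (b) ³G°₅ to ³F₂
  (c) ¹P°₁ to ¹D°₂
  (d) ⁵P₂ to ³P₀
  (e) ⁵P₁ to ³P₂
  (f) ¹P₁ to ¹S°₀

(a) allowed
(b) forbidden (ΔJ fails)
(c) forbidden (parity fails)
(d) forbidden (parity, ΔS, ΔJ fail)
(e) forbidden (parity, ΔS fail)
(f) allowed
Total allowed: 2 of 6.

2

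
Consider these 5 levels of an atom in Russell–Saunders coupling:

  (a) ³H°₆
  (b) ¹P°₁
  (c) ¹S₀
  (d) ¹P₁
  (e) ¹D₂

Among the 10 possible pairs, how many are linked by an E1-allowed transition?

(a)–(b): forbidden (parity, ΔS, ΔL, ΔJ).
(a)–(c): forbidden (ΔS, ΔL, ΔJ).
(a)–(d): forbidden (ΔS, ΔL, ΔJ).
(a)–(e): forbidden (ΔS, ΔL, ΔJ).
(b)–(c): allowed.
(b)–(d): allowed.
(b)–(e): allowed.
(c)–(d): forbidden (parity).
(c)–(e): forbidden (parity, ΔL, ΔJ).
(d)–(e): forbidden (parity).
Allowed pairs: 3 of 10.

3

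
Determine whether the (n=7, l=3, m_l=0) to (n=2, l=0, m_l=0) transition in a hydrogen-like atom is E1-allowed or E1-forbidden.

forbidden

Initial l = 3, final l = 0, so Δl = -3. E1 requires Δl = ±1: violated.
m_l: 0 → 0 (Δm_l = +0). |Δm_l| ≤ 1 satisfied.
The transition is electric-dipole forbidden.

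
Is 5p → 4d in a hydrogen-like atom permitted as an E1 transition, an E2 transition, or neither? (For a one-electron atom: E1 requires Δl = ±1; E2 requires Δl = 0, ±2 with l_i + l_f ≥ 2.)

Δl = 2 − 1 = +1; l_i + l_f = 3.
E1 (Δl = ±1): satisfied.
E2 (Δl = 0,±2, l_i+l_f ≥ 2): not satisfied.

E1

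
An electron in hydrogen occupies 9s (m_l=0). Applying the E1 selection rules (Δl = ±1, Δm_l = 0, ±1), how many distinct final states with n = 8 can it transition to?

E1 requires Δl = ±1, so l_f ∈ {-1, 1}; with 0 ≤ l_f ≤ n_f−1 = 7, the allowed l_f values are {1}.
For l_f = 1: m_f ∈ {m_i−1, m_i, m_i+1} ∩ [−1, 1] = {-1, 0, 1} → 3 states.
Total: 3.

3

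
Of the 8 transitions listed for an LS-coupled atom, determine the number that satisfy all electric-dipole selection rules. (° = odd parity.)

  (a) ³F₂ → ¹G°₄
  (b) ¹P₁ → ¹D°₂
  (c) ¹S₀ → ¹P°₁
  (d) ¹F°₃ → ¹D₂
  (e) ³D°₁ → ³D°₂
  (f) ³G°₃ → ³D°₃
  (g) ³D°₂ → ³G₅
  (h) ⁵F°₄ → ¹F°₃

(a) forbidden (ΔS, ΔJ fail)
(b) allowed
(c) allowed
(d) allowed
(e) forbidden (parity fails)
(f) forbidden (parity, ΔL fail)
(g) forbidden (ΔL, ΔJ fail)
(h) forbidden (parity, ΔS fail)
Total allowed: 3 of 8.

3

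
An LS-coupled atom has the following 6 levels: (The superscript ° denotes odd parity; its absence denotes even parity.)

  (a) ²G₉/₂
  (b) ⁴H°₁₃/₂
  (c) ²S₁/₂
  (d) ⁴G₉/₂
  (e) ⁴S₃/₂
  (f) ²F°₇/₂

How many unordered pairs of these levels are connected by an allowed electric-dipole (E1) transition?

1

(a)–(b): forbidden (ΔS, ΔJ).
(a)–(c): forbidden (parity, ΔL, ΔJ).
(a)–(d): forbidden (parity, ΔS).
(a)–(e): forbidden (parity, ΔS, ΔL, ΔJ).
(a)–(f): allowed.
(b)–(c): forbidden (ΔS, ΔL, ΔJ).
(b)–(d): forbidden (ΔJ).
(b)–(e): forbidden (ΔL, ΔJ).
(b)–(f): forbidden (parity, ΔS, ΔL, ΔJ).
(c)–(d): forbidden (parity, ΔS, ΔL, ΔJ).
(c)–(e): forbidden (parity, ΔS, ΔL).
(c)–(f): forbidden (ΔL, ΔJ).
(d)–(e): forbidden (parity, ΔL, ΔJ).
(d)–(f): forbidden (ΔS).
(e)–(f): forbidden (ΔS, ΔL, ΔJ).
Allowed pairs: 1 of 15.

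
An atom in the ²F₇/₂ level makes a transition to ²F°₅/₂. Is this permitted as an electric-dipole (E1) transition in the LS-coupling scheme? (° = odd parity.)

allowed

Parity must change: even → odd — ✓.
ΔS = 0: S: 1/2 → 1/2 — ✓.
ΔL = 0, ±1 (not L=0↔0): L: 3 → 3, ΔL = +0 — ✓.
ΔJ = 0, ±1 (not J=0↔0): J: 7/2 → 5/2, ΔJ = -1 — ✓.
All four E1 rules are satisfied.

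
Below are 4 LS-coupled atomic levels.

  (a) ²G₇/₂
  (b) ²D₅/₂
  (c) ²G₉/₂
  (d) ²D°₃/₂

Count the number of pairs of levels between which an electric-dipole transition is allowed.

(a)–(b): forbidden (parity, ΔL).
(a)–(c): forbidden (parity).
(a)–(d): forbidden (ΔL, ΔJ).
(b)–(c): forbidden (parity, ΔL, ΔJ).
(b)–(d): allowed.
(c)–(d): forbidden (ΔL, ΔJ).
Allowed pairs: 1 of 6.

1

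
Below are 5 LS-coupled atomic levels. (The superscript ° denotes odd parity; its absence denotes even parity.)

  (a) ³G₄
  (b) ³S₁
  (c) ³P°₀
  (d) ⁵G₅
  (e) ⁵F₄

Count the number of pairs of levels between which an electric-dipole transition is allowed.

1

(a)–(b): forbidden (parity, ΔL, ΔJ).
(a)–(c): forbidden (ΔL, ΔJ).
(a)–(d): forbidden (parity, ΔS).
(a)–(e): forbidden (parity, ΔS).
(b)–(c): allowed.
(b)–(d): forbidden (parity, ΔS, ΔL, ΔJ).
(b)–(e): forbidden (parity, ΔS, ΔL, ΔJ).
(c)–(d): forbidden (ΔS, ΔL, ΔJ).
(c)–(e): forbidden (ΔS, ΔL, ΔJ).
(d)–(e): forbidden (parity).
Allowed pairs: 1 of 10.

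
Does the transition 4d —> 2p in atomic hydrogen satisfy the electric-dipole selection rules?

Initial l = 2, final l = 1, so Δl = -1. E1 requires Δl = ±1: ok.
All E1 selection rules are satisfied.

allowed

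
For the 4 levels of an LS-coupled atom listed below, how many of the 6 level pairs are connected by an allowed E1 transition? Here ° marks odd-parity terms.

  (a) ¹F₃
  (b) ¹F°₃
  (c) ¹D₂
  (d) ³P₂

2

(a)–(b): allowed.
(a)–(c): forbidden (parity).
(a)–(d): forbidden (parity, ΔS, ΔL).
(b)–(c): allowed.
(b)–(d): forbidden (ΔS, ΔL).
(c)–(d): forbidden (parity, ΔS).
Allowed pairs: 2 of 6.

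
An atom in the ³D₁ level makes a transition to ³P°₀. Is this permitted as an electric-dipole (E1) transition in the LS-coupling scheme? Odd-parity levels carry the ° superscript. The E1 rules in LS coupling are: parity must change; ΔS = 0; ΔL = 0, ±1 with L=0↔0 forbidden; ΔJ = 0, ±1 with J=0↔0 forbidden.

allowed

Initial level: S=1, L=2, J=1, parity even. Final level: S=1, L=1, J=0, parity odd.
Parity must change: even → odd — satisfied.
ΔS = 0: S: 1 → 1 — satisfied.
ΔJ = 0, ±1 (not J=0↔0): J: 1 → 0, ΔJ = -1 — satisfied.
ΔL = 0, ±1 (not L=0↔0): L: 2 → 1, ΔL = -1 — satisfied.
All four E1 rules are satisfied.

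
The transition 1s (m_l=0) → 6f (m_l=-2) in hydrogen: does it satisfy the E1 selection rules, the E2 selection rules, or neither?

neither

Δl = 3 − 0 = +3; l_i + l_f = 3.
Δm_l = -2.
E1 (Δl = ±1, |Δm_l| ≤ 1): not satisfied.
E2 (Δl = 0,±2, l_i+l_f ≥ 2, |Δm_l| ≤ 2): not satisfied.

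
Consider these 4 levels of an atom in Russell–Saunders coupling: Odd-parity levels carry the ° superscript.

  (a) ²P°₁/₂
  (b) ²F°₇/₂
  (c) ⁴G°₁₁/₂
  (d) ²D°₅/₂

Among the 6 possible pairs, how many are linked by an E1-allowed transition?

(a)–(b): forbidden (parity, ΔL, ΔJ).
(a)–(c): forbidden (parity, ΔS, ΔL, ΔJ).
(a)–(d): forbidden (parity, ΔJ).
(b)–(c): forbidden (parity, ΔS, ΔJ).
(b)–(d): forbidden (parity).
(c)–(d): forbidden (parity, ΔS, ΔL, ΔJ).
Allowed pairs: 0 of 6.

0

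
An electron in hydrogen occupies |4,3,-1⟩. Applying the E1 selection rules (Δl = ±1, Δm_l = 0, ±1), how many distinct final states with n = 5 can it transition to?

6

E1 requires Δl = ±1, so l_f ∈ {2, 4}; with 0 ≤ l_f ≤ n_f−1 = 4, the allowed l_f values are {2, 4}.
For l_f = 2: m_f ∈ {m_i−1, m_i, m_i+1} ∩ [−2, 2] = {-2, -1, 0} → 3 states.
For l_f = 4: m_f ∈ {m_i−1, m_i, m_i+1} ∩ [−4, 4] = {-2, -1, 0} → 3 states.
Total: 6.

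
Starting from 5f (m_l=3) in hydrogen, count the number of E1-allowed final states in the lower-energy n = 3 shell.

1

E1 requires Δl = ±1, so l_f ∈ {2, 4}; with 0 ≤ l_f ≤ n_f−1 = 2, the allowed l_f values are {2}.
For l_f = 2: m_f ∈ {m_i−1, m_i, m_i+1} ∩ [−2, 2] = {2} → 1 state.
Total: 1.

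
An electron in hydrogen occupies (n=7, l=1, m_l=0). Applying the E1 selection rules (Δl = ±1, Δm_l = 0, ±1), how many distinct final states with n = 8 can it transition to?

E1 requires Δl = ±1, so l_f ∈ {0, 2}; with 0 ≤ l_f ≤ n_f−1 = 7, the allowed l_f values are {0, 2}.
For l_f = 0: m_f ∈ {m_i−1, m_i, m_i+1} ∩ [−0, 0] = {0} → 1 state.
For l_f = 2: m_f ∈ {m_i−1, m_i, m_i+1} ∩ [−2, 2] = {-1, 0, 1} → 3 states.
Total: 4.

4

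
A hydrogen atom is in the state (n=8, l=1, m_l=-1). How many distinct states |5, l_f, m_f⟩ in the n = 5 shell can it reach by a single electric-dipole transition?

E1 requires Δl = ±1, so l_f ∈ {0, 2}; with 0 ≤ l_f ≤ n_f−1 = 4, the allowed l_f values are {0, 2}.
For l_f = 0: m_f ∈ {m_i−1, m_i, m_i+1} ∩ [−0, 0] = {0} → 1 state.
For l_f = 2: m_f ∈ {m_i−1, m_i, m_i+1} ∩ [−2, 2] = {-2, -1, 0} → 3 states.
Total: 4.

4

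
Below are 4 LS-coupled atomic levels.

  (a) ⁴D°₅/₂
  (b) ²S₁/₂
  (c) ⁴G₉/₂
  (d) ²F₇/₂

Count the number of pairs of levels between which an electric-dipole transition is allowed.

(a)–(b): forbidden (ΔS, ΔL, ΔJ).
(a)–(c): forbidden (ΔL, ΔJ).
(a)–(d): forbidden (ΔS).
(b)–(c): forbidden (parity, ΔS, ΔL, ΔJ).
(b)–(d): forbidden (parity, ΔL, ΔJ).
(c)–(d): forbidden (parity, ΔS).
Allowed pairs: 0 of 6.

0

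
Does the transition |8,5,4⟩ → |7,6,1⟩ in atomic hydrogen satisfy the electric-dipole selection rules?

Initial l = 5, final l = 6, so Δl = +1. E1 requires Δl = ±1: ✓.
m_l: 4 → 1 (Δm_l = -3). |Δm_l| ≤ 1 ✗.
The transition is electric-dipole forbidden.

forbidden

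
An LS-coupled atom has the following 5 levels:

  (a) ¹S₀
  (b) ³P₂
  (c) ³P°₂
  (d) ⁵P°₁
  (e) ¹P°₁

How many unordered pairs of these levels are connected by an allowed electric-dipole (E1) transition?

(a)–(b): forbidden (parity, ΔS, ΔJ).
(a)–(c): forbidden (ΔS, ΔJ).
(a)–(d): forbidden (ΔS).
(a)–(e): allowed.
(b)–(c): allowed.
(b)–(d): forbidden (ΔS).
(b)–(e): forbidden (ΔS).
(c)–(d): forbidden (parity, ΔS).
(c)–(e): forbidden (parity, ΔS).
(d)–(e): forbidden (parity, ΔS).
Allowed pairs: 2 of 10.

2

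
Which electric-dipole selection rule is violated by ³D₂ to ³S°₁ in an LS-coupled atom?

ΔL = 0, ±1 (not L=0↔0): L: 2 → 0, ΔL = -2 — ✗.
ΔS = 0: S: 1 → 1 — ✓.
Parity must change: even → odd — ✓.
ΔJ = 0, ±1 (not J=0↔0): J: 2 → 1, ΔJ = -1 — ✓.

the ΔL = 0, ±1 rule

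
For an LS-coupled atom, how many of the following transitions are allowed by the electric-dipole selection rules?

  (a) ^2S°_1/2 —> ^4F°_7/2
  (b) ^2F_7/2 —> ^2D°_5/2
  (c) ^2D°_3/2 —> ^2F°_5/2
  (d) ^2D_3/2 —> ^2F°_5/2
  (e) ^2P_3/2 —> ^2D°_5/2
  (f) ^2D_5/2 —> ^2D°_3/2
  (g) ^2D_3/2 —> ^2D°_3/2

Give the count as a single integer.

(a) forbidden (parity, ΔS, ΔL, ΔJ fail)
(b) allowed
(c) forbidden (parity fails)
(d) allowed
(e) allowed
(f) allowed
(g) allowed
Total allowed: 5 of 7.

5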